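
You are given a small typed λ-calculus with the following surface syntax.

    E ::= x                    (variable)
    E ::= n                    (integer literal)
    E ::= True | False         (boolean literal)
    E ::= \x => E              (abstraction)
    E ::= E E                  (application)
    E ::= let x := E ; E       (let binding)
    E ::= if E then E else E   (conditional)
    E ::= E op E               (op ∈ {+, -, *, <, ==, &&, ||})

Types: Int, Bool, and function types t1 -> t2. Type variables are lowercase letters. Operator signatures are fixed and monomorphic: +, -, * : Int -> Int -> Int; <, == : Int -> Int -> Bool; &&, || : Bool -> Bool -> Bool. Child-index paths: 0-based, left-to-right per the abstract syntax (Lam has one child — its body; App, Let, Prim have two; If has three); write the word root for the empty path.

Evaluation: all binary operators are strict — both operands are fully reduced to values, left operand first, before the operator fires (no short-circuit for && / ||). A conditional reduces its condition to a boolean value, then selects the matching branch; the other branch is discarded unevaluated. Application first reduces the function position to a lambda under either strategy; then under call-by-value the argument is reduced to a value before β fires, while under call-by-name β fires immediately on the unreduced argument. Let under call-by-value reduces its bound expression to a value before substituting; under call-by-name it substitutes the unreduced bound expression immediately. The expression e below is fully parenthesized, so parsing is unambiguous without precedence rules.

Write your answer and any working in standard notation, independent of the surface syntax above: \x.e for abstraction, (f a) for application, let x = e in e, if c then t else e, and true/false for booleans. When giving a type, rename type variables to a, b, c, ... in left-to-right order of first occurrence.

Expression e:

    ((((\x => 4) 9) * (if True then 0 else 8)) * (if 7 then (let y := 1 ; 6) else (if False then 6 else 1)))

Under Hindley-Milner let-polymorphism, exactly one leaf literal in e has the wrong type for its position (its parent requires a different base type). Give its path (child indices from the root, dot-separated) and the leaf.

Trace:
\x._ : a -> Int
  unify a -> Int ~ Int -> b
  unify a ~ Int
  unify Int ~ b
_ _ : Int
  unify Int ~ Int
  unify Bool ~ Bool
  unify Int ~ Int
  unify Int ~ Int
  unify Int ~ Int
  unify Int ~ Bool
  FAIL: mismatch Int ~ Bool

Answer: 1.0 : 7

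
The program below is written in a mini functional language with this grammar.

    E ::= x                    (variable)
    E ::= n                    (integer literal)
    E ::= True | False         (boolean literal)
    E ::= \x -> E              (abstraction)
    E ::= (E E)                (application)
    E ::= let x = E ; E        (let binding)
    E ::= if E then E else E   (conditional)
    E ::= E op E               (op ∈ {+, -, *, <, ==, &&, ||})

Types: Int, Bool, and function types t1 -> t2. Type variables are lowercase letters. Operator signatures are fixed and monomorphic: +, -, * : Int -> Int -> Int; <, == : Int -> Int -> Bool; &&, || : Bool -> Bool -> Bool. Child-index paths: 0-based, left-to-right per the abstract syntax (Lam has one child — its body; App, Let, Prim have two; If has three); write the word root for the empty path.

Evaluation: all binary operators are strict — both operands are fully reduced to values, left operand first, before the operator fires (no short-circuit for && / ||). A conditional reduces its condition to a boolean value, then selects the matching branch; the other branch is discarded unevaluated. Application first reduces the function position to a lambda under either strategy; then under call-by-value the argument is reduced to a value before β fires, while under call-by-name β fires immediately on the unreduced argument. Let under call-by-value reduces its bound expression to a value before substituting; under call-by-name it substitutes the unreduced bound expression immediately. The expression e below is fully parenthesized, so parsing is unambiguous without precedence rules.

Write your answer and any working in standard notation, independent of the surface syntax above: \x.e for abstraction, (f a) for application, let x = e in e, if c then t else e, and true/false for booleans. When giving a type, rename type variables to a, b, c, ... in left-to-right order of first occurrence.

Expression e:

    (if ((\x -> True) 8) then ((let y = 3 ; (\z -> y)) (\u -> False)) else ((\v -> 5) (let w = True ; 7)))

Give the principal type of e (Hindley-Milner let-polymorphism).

Answer: Int

Working:
\x._ : a -> Bool
  unify a -> Bool ~ Int -> b
  unify a ~ Int
  unify Bool ~ b
_ _ : Bool
  unify Bool ~ Bool
let y : Int
y : Int
\z._ : c -> Int
\u._ : d -> Bool
  unify c -> Int ~ (d -> Bool) -> e
  unify c ~ d -> Bool
  unify Int ~ e
_ _ : Int
\v._ : f -> Int
let w : Bool
  unify f -> Int ~ Int -> g
  unify f ~ Int
  unify Int ~ g
_ _ : Int
  unify Int ~ Int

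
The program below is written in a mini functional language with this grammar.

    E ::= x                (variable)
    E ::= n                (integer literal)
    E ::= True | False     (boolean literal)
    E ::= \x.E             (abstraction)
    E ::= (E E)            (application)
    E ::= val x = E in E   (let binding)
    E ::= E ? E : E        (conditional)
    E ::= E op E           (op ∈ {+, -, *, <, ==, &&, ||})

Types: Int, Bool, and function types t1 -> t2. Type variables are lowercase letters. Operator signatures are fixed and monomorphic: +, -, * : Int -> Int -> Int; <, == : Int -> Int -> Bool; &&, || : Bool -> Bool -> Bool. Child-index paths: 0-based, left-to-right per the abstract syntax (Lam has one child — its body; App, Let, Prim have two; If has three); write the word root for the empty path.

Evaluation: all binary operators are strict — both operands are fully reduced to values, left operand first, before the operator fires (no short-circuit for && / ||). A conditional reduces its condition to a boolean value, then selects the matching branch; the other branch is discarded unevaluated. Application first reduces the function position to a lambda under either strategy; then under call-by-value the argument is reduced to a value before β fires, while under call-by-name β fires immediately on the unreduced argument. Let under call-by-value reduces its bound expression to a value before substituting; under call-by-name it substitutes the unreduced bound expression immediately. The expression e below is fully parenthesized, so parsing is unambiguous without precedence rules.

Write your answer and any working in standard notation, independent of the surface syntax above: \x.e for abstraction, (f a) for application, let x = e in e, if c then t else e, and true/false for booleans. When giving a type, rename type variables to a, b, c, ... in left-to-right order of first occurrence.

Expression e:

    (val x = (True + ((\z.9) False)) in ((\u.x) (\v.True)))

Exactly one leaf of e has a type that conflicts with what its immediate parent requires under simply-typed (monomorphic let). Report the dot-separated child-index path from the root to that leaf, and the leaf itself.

Working:
  unify Bool ~ Int
  FAIL: mismatch Bool ~ Int

Answer: 0.0 : true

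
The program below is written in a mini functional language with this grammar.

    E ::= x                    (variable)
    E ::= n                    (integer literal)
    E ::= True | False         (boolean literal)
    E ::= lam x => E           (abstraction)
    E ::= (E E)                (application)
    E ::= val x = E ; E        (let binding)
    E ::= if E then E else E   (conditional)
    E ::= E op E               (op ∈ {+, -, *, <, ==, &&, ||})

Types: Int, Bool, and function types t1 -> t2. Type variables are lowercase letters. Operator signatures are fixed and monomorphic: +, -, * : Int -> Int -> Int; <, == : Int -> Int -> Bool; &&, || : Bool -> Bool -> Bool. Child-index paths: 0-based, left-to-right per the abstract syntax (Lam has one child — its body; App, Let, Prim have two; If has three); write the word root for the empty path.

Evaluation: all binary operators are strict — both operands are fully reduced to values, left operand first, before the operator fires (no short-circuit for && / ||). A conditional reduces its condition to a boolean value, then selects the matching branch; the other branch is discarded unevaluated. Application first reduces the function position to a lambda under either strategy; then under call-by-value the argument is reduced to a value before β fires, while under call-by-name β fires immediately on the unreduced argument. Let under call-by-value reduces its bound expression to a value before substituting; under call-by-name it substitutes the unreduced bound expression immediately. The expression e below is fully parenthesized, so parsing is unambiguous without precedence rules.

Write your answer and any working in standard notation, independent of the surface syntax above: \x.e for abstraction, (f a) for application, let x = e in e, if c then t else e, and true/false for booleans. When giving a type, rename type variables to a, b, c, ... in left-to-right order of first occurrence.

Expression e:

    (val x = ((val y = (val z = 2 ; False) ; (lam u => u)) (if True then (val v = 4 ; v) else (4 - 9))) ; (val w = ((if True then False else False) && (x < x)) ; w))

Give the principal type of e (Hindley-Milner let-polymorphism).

Answer: Bool

Trace:
let z : Int
let y : Bool
u : a
\u._ : a -> a
  unify Bool ~ Bool
let v : Int
v : Int
  unify Int ~ Int
  unify Int ~ Int
  unify Int ~ Int
  unify a -> a ~ Int -> b
  unify a ~ Int
  unify Int ~ b
_ _ : Int
let x : Int
  unify Bool ~ Bool
  unify Bool ~ Bool
  unify Bool ~ Bool
x : Int
  unify Int ~ Int
x : Int
  unify Int ~ Int
  unify Bool ~ Bool
let w : Bool
w : Bool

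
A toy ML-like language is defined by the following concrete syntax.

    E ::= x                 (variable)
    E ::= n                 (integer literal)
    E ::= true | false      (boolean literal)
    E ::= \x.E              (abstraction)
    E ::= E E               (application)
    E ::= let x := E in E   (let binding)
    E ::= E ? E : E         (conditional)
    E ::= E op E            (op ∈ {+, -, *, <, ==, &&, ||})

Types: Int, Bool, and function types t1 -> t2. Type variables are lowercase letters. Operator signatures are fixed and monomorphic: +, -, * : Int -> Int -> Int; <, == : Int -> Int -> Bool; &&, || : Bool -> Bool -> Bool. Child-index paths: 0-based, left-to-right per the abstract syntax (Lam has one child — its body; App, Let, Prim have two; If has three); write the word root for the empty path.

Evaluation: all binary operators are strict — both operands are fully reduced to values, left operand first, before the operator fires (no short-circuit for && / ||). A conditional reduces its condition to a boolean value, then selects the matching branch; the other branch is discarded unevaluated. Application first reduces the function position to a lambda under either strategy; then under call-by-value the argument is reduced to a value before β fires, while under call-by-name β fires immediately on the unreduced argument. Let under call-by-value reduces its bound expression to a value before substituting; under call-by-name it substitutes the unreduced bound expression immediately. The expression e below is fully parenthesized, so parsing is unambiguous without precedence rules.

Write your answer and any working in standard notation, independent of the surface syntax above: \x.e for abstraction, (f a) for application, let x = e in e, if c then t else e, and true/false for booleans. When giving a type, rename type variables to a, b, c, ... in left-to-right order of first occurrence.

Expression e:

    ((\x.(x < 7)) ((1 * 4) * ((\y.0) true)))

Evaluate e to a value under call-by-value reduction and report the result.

Answer: true

Derivation:
step 0: ((\x.(x < 7)) ((1 * 4) * ((\y.0) true)))
step 1: [delta@1.0] ((\x.(x < 7)) (4 * ((\y.0) true)))
step 2: [beta@1.1] ((\x.(x < 7)) (4 * 0))
step 3: [delta@1] ((\x.(x < 7)) 0)
step 4: [beta@root] (0 < 7)
step 5: [delta@root] true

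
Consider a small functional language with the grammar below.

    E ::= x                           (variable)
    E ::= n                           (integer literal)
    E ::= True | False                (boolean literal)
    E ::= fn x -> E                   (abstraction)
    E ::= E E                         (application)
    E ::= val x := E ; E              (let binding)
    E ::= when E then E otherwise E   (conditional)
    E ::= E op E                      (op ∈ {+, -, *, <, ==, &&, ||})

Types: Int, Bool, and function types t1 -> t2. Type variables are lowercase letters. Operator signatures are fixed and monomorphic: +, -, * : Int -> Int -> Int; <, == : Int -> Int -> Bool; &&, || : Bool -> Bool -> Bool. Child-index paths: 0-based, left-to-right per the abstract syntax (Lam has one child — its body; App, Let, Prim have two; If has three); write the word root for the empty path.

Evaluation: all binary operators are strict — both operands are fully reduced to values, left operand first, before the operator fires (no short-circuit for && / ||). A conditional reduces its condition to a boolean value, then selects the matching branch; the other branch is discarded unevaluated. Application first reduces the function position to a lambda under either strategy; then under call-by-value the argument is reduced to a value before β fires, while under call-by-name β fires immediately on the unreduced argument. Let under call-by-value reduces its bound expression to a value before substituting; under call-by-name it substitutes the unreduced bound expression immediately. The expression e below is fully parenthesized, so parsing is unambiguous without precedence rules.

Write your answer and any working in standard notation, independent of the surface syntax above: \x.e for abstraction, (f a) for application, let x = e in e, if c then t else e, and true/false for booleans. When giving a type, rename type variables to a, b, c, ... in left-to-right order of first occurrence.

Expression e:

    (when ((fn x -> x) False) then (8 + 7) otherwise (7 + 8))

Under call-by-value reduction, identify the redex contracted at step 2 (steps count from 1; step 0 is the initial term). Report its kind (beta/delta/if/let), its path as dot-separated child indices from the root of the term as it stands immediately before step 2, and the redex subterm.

Derivation:
step 0: (if ((\x.x) false) then (8 + 7) else (7 + 8))
step 1: [beta@0] (if false then (8 + 7) else (7 + 8))
step 2: [if@root] (7 + 8)

Answer: if at root : (if false then (8 + 7) else (7 + 8))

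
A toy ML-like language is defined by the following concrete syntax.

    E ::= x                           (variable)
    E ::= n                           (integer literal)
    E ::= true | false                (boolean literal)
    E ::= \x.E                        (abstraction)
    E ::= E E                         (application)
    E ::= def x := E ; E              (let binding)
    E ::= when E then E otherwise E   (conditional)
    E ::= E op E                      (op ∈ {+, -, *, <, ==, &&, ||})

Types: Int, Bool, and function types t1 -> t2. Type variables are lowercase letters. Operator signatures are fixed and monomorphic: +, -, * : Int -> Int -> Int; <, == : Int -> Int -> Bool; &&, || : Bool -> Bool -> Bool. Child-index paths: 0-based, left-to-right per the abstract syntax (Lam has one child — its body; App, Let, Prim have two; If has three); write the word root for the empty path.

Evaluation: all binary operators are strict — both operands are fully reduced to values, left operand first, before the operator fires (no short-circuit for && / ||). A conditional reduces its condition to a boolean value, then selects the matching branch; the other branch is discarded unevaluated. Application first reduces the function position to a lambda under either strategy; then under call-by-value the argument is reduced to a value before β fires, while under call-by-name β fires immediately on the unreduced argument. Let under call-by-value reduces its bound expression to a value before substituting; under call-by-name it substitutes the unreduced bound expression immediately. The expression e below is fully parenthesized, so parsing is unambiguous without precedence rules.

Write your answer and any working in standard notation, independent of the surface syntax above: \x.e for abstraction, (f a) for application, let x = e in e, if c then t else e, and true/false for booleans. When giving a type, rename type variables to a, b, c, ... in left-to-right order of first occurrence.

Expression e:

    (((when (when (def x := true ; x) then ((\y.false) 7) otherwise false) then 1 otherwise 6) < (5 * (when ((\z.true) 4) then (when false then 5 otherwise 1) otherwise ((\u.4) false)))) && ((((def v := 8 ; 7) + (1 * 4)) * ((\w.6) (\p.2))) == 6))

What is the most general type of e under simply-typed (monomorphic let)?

Trace:
let x : Bool
x : Bool
  unify Bool ~ Bool
\y._ : a -> Bool
  unify a -> Bool ~ Int -> b
  unify a ~ Int
  unify Bool ~ b
_ _ : Bool
  unify Bool ~ Bool
  unify Bool ~ Bool
  unify Int ~ Int
  unify Int ~ Int
  unify Int ~ Int
\z._ : c -> Bool
  unify c -> Bool ~ Int -> d
  unify c ~ Int
  unify Bool ~ d
_ _ : Bool
  unify Bool ~ Bool
  unify Bool ~ Bool
  unify Int ~ Int
\u._ : e -> Int
  unify e -> Int ~ Bool -> f
  unify e ~ Bool
  unify Int ~ f
_ _ : Int
  unify Int ~ Int
  unify Int ~ Int
  unify Int ~ Int
  unify Bool ~ Bool
let v : Int
  unify Int ~ Int
  unify Int ~ Int
  unify Int ~ Int
  unify Int ~ Int
  unify Int ~ Int
\w._ : g -> Int
\p._ : h -> Int
  unify g -> Int ~ (h -> Int) -> i
  unify g ~ h -> Int
  unify Int ~ i
_ _ : Int
  unify Int ~ Int
  unify Int ~ Int
  unify Int ~ Int
  unify Bool ~ Bool

Answer: Bool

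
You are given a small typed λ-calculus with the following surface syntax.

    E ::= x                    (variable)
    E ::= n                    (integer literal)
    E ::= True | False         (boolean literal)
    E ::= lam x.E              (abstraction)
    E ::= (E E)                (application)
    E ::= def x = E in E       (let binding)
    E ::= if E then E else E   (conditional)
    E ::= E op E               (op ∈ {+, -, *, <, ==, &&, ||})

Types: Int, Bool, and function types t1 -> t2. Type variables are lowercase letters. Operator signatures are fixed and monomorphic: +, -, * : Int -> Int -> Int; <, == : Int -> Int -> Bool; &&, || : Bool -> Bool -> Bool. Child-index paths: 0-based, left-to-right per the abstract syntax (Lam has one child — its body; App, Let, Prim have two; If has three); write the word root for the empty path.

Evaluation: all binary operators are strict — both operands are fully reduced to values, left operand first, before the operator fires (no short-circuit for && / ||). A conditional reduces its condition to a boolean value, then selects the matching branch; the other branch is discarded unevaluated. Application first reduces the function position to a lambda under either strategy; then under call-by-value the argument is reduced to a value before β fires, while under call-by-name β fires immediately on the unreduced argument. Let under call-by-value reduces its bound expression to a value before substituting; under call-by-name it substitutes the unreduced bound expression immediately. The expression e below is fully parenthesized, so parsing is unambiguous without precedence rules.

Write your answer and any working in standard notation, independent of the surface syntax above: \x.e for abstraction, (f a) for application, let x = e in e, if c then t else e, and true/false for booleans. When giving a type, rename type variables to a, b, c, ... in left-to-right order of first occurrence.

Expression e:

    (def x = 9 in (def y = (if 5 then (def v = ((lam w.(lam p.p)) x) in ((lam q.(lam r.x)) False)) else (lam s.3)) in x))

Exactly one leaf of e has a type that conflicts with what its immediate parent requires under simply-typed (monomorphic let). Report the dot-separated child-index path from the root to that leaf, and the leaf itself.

Answer: 1.0.0 : 5

Derivation:
let x : Int
  unify Int ~ Bool
  FAIL: mismatch Int ~ Bool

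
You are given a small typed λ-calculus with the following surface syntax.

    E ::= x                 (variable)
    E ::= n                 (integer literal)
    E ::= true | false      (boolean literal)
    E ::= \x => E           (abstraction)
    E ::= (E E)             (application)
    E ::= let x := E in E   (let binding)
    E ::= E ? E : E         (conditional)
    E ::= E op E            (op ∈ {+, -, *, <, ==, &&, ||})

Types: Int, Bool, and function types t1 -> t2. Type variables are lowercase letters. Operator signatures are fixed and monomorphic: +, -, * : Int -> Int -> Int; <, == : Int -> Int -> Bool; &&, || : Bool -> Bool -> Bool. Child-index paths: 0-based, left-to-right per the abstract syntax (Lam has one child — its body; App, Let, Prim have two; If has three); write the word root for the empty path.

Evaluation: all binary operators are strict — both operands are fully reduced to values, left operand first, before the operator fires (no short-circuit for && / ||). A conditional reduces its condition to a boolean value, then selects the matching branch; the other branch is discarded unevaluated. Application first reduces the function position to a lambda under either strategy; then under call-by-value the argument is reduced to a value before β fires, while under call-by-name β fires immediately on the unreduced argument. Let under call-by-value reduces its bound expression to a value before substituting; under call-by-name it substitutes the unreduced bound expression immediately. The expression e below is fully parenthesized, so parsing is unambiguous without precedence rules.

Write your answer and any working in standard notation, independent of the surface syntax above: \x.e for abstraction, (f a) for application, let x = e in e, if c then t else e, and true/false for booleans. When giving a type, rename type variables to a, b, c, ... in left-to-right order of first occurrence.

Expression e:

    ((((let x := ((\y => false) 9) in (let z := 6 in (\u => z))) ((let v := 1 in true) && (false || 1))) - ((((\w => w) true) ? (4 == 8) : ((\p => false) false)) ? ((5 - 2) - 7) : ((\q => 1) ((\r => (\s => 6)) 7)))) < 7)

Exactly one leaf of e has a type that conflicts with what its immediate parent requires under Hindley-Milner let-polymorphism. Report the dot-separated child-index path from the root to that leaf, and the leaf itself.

Derivation:
\y._ : a -> Bool
  unify a -> Bool ~ Int -> b
  unify a ~ Int
  unify Bool ~ b
_ _ : Bool
let x : Bool
let z : Int
z : Int
\u._ : c -> Int
let v : Int
  unify Bool ~ Bool
  unify Bool ~ Bool
  unify Int ~ Bool
  FAIL: mismatch Int ~ Bool

Answer: 0.0.1.1.1 : 1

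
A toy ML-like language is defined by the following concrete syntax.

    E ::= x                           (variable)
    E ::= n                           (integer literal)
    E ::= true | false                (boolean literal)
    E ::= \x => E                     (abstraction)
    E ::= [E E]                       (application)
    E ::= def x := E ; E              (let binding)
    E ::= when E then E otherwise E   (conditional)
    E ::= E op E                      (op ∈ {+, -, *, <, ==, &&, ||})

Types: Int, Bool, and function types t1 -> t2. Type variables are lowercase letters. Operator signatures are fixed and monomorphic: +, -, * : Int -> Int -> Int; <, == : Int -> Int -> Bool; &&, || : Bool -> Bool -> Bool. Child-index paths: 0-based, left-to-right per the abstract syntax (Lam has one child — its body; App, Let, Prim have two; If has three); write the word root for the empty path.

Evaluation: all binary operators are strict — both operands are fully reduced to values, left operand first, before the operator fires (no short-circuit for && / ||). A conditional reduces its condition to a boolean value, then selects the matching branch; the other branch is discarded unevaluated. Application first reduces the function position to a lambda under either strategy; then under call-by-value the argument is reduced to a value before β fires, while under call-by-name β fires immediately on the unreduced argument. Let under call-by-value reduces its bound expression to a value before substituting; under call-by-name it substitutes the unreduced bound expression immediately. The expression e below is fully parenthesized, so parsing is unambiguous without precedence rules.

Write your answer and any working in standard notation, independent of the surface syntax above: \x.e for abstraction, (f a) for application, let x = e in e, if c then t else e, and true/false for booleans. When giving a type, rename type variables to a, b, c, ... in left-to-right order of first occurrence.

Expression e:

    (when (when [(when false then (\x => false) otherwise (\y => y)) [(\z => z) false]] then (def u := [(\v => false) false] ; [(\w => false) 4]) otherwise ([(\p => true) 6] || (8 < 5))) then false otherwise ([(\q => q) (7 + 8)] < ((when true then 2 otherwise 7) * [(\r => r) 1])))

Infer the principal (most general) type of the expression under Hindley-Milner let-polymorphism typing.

Answer: Bool

Working:
  unify Bool ~ Bool
\x._ : a -> Bool
y : b
\y._ : b -> b
  unify a -> Bool ~ b -> b
  unify a ~ b
  unify Bool ~ b
z : c
\z._ : c -> c
  unify c -> c ~ Bool -> d
  unify c ~ Bool
  unify Bool ~ d
_ _ : Bool
  unify Bool -> Bool ~ Bool -> e
  unify Bool ~ Bool
  unify Bool ~ e
_ _ : Bool
  unify Bool ~ Bool
\v._ : f -> Bool
  unify f -> Bool ~ Bool -> g
  unify f ~ Bool
  unify Bool ~ g
_ _ : Bool
let u : Bool
\w._ : h -> Bool
  unify h -> Bool ~ Int -> i
  unify h ~ Int
  unify Bool ~ i
_ _ : Bool
\p._ : j -> Bool
  unify j -> Bool ~ Int -> k
  unify j ~ Int
  unify Bool ~ k
_ _ : Bool
  unify Bool ~ Bool
  unify Int ~ Int
  unify Int ~ Int
  unify Bool ~ Bool
  unify Bool ~ Bool
  unify Bool ~ Bool
q : l
\q._ : l -> l
  unify Int ~ Int
  unify Int ~ Int
  unify l -> l ~ Int -> m
  unify l ~ Int
  unify Int ~ m
_ _ : Int
  unify Int ~ Int
  unify Bool ~ Bool
  unify Int ~ Int
  unify Int ~ Int
r : n
\r._ : n -> n
  unify n -> n ~ Int -> o
  unify n ~ Int
  unify Int ~ o
_ _ : Int
  unify Int ~ Int
  unify Int ~ Int
  unify Bool ~ Bool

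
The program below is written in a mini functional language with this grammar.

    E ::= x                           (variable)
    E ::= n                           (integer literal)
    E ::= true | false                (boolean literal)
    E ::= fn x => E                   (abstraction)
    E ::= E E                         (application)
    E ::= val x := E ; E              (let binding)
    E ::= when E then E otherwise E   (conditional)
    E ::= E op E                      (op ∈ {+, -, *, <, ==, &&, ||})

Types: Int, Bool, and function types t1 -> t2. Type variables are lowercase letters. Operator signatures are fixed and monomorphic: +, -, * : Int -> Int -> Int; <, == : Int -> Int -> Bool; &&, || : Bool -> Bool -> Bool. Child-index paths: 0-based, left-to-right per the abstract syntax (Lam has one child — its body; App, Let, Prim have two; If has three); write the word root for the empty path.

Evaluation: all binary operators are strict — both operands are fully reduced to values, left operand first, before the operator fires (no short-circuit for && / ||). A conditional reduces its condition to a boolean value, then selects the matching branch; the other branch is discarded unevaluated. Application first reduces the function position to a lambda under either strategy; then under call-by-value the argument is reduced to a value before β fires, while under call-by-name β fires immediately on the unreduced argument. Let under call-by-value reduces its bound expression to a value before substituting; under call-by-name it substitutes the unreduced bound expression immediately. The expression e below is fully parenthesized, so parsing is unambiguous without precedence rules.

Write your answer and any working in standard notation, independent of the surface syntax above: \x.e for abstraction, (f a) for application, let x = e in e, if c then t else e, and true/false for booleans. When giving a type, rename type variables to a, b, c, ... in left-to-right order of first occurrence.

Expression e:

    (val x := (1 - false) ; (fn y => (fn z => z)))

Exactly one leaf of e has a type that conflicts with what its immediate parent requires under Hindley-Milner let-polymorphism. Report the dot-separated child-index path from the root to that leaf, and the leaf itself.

Answer: 0.1 : false

Working:
  unify Int ~ Int
  unify Bool ~ Int
  FAIL: mismatch Bool ~ Int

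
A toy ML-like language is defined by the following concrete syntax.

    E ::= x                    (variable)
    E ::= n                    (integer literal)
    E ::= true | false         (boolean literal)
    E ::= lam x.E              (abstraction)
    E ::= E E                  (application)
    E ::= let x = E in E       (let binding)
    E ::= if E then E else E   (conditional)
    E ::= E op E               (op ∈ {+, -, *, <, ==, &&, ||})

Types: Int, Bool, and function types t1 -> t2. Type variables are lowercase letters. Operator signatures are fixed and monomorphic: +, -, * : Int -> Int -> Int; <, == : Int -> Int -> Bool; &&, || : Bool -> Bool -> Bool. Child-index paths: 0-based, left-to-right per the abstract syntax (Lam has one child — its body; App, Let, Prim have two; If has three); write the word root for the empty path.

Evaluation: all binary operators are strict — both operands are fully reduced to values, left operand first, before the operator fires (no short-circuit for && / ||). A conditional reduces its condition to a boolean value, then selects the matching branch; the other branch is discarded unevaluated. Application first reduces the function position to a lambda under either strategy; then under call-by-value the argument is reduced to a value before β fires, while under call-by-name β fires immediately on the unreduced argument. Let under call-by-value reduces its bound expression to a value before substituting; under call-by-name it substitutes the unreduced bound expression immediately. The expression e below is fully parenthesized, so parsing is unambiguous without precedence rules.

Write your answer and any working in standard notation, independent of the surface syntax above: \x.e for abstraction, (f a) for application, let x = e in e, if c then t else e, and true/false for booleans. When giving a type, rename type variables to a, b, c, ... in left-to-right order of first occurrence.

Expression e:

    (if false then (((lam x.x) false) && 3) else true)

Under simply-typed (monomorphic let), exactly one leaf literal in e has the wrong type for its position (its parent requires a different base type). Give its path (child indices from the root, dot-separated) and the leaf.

Trace:
  unify Bool ~ Bool
x : a
\x._ : a -> a
  unify a -> a ~ Bool -> b
  unify a ~ Bool
  unify Bool ~ b
_ _ : Bool
  unify Bool ~ Bool
  unify Int ~ Bool
  FAIL: mismatch Int ~ Bool

Answer: 1.1 : 3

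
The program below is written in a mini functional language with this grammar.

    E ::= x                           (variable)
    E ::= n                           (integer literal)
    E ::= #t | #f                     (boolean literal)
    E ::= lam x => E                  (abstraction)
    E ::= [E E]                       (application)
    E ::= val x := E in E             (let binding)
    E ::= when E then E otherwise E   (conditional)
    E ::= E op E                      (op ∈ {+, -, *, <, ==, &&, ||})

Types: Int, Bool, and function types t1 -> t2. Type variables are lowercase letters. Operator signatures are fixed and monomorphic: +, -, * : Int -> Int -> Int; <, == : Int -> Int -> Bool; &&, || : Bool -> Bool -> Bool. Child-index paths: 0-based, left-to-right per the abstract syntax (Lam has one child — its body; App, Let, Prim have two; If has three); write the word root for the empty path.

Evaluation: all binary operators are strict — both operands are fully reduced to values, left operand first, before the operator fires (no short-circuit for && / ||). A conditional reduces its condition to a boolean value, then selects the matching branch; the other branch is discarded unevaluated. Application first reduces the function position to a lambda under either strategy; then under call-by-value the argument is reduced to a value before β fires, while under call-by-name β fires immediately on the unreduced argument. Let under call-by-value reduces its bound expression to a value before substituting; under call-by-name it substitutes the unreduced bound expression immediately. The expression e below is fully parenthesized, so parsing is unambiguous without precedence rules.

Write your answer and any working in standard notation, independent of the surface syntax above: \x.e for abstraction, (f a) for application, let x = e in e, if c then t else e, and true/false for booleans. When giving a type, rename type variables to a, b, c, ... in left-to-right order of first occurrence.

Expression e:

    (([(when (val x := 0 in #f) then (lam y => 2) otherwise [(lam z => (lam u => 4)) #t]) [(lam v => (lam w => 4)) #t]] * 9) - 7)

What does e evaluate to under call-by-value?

Trace:
step 0: ((((if (let x = 0 in false) then (\y.2) else ((\z.(\u.4)) true)) ((\v.(\w.4)) true)) * 9) - 7)
step 1: [let@0.0.0.0] ((((if false then (\y.2) else ((\z.(\u.4)) true)) ((\v.(\w.4)) true)) * 9) - 7)
step 2: [if@0.0.0] (((((\z.(\u.4)) true) ((\v.(\w.4)) true)) * 9) - 7)
step 3: [beta@0.0.0] ((((\u.4) ((\v.(\w.4)) true)) * 9) - 7)
step 4: [beta@0.0.1] ((((\u.4) (\w.4)) * 9) - 7)
step 5: [beta@0.0] ((4 * 9) - 7)
step 6: [delta@0] (36 - 7)
step 7: [delta@root] 29

Answer: 29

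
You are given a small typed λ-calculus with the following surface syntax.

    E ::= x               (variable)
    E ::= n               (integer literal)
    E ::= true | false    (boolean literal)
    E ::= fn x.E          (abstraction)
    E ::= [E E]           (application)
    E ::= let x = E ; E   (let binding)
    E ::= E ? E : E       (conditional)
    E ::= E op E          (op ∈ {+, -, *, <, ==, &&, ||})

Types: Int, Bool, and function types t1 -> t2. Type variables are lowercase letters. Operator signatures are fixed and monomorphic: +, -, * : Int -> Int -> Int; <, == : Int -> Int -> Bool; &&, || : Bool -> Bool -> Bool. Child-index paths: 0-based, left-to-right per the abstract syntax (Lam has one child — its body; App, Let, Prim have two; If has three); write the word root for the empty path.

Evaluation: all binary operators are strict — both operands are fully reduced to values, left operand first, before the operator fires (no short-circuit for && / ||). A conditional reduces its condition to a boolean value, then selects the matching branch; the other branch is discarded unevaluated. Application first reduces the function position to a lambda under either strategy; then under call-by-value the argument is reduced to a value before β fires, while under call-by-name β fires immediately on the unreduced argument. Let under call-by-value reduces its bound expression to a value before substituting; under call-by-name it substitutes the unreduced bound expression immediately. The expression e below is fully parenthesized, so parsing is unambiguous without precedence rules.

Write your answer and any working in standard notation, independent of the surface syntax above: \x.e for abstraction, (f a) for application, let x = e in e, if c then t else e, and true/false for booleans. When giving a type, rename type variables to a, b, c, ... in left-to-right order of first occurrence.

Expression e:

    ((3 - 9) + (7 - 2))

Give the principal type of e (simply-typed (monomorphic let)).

Answer: Int

Working:
  unify Int ~ Int
  unify Int ~ Int
  unify Int ~ Int
  unify Int ~ Int
  unify Int ~ Int
  unify Int ~ Int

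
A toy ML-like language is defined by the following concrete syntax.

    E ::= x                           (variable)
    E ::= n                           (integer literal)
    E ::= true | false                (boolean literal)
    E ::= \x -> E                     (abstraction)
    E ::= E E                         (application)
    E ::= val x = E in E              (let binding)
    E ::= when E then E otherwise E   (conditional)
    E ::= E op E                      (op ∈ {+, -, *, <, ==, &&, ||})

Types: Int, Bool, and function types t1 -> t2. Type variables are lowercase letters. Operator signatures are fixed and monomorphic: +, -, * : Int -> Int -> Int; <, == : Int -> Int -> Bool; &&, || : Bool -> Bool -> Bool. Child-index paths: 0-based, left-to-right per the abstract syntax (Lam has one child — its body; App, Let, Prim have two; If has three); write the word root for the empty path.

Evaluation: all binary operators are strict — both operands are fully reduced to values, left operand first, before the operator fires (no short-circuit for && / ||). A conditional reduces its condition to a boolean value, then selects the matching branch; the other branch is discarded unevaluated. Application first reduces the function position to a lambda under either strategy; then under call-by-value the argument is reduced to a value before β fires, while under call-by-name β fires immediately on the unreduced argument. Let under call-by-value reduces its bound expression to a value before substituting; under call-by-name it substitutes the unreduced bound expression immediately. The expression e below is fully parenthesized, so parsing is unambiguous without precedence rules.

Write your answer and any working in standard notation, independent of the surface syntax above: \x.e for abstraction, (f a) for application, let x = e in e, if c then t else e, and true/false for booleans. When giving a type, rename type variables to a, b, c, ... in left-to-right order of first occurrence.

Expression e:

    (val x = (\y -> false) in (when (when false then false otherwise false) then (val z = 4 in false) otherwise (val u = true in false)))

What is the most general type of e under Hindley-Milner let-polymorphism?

Answer: Bool

Trace:
\y._ : a -> Bool
let x : forall. a -> Bool
  unify Bool ~ Bool
  unify Bool ~ Bool
  unify Bool ~ Bool
let z : Int
let u : Bool
  unify Bool ~ Bool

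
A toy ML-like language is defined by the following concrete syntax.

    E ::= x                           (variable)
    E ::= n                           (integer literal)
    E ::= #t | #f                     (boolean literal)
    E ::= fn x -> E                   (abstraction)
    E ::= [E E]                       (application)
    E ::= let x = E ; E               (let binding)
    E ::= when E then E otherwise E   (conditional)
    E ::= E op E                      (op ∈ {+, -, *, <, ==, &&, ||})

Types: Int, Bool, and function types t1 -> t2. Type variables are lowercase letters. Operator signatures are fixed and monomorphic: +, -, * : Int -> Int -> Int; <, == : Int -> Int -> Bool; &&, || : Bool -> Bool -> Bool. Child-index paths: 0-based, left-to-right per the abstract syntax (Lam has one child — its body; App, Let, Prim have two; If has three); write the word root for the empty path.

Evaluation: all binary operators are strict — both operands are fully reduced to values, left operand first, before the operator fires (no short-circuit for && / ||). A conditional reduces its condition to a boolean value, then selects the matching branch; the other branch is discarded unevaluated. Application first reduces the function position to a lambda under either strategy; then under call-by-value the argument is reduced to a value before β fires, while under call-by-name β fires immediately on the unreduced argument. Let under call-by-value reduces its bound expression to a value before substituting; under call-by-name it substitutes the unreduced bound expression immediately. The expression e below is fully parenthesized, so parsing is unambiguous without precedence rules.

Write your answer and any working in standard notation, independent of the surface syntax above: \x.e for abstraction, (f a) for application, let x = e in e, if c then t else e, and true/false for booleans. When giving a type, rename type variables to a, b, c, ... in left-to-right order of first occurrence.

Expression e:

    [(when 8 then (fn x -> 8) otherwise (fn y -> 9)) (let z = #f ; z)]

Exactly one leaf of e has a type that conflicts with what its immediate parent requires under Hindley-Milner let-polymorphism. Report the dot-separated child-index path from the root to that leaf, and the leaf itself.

Answer: 0.0 : 8

Working:
  unify Int ~ Bool
  FAIL: mismatch Int ~ Bool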